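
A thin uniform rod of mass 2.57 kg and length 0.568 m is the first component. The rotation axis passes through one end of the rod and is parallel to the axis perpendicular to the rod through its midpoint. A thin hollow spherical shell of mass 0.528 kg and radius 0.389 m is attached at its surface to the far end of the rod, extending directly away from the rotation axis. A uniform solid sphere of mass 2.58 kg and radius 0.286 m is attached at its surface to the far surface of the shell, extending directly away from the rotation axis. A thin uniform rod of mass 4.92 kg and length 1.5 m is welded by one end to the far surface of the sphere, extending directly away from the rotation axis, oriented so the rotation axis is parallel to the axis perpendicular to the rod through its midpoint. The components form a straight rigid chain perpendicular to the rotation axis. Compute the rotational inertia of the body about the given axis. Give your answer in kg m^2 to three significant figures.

43.7

Thin rod: I_cm = (1/12)ML² = (1/12)(2.57)(0.568)² = 0.069095 kg m^2; centre at d = 0.284 m, so the parallel axis theorem gives I = 0.069095 + (2.57)(0.284)² = 0.27638 kg m^2.
Spherical shell: I_cm = (2/3)MR² = (2/3)(0.528)(0.389)² = 0.053265 kg m^2; centre at d = 0.284 + 0.284 + 0.389 = 0.957 m, so the parallel axis theorem gives I = 0.053265 + (0.528)(0.957)² = 0.53683 kg m^2.
Solid sphere: I_cm = (2/5)MR² = (2/5)(2.58)(0.286)² = 0.084413 kg m^2; centre at d = 0.284 + 0.284 + 0.389 + 0.389 + 0.286 = 1.632 m, so the parallel axis theorem gives I = 0.084413 + (2.58)(1.632)² = 6.956 kg m^2.
Thin rod: I_cm = (1/12)ML² = (1/12)(4.92)(1.5)² = 0.9225 kg m^2; centre at d = 0.284 + 0.284 + 0.389 + 0.389 + 0.286 + 0.286 + 0.75 = 2.668 m, so the parallel axis theorem gives I = 0.9225 + (4.92)(2.668)² = 35.944 kg m^2.
Total I = 0.27638 + 0.53683 + 6.956 + 35.944 = 43.713 kg m^2.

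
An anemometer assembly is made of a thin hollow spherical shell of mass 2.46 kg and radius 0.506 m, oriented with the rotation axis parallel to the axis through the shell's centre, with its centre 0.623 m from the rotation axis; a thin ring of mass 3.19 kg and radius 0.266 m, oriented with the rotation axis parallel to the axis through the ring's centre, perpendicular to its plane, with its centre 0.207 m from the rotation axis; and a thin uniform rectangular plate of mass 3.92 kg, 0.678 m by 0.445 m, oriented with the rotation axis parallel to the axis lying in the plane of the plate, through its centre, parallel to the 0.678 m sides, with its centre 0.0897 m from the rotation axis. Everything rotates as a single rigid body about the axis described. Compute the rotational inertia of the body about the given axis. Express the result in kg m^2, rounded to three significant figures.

1.83

Spherical shell: I_cm = (2/3)MR² = (2/3)(2.46)(0.506)² = 0.4199 kg m^2; centre at d = 0.623 m, so the parallel axis theorem gives I = 0.4199 + (2.46)(0.623)² = 1.3747 kg m^2.
Thin ring: I_cm = MR² = (3.19)(0.266)² = 0.22571 kg m^2; centre at d = 0.207 m, so the parallel axis theorem gives I = 0.22571 + (3.19)(0.207)² = 0.3624 kg m^2.
Rectangular plate: I_cm = (1/12)Mb² = (1/12)(3.92)(0.445)² = 0.064688 kg m^2; centre at d = 0.0897 m, so the parallel axis theorem gives I = 0.064688 + (3.92)(0.0897)² = 0.096229 kg m^2.
Total I = 1.3747 + 0.3624 + 0.096229 = 1.8333 kg m^2.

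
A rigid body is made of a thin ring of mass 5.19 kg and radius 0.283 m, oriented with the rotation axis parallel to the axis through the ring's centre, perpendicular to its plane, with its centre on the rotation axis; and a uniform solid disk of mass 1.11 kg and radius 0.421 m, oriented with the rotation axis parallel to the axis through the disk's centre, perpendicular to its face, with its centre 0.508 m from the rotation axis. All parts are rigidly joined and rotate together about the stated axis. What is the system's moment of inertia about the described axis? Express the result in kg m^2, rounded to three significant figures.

Thin ring: I_cm = MR² = (5.19)(0.283)² = 0.41566 kg m^2; axis through the centre, so I = 0.41566 kg m^2.
Solid disk: I_cm = (1/2)MR² = (1/2)(1.11)(0.421)² = 0.098369 kg m^2; centre at d = 0.508 m, so the parallel axis theorem gives I = 0.098369 + (1.11)(0.508)² = 0.38482 kg m^2.
Total I = 0.41566 + 0.38482 = 0.80048 kg m^2.

0.800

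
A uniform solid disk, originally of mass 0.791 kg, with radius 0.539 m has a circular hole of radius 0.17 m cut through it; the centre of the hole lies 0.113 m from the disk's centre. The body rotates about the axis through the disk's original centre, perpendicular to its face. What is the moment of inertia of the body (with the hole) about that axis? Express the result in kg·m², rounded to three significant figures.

Unpierced body about its centre: I₀ = (1/2)MR² = (1/2)(0.791)(0.539)² = 0.1149 kg·m².
The removed disk has mass m = M·(r/R)² = (0.791)(0.17/0.539)² = 0.078686 kg (same uniform areal density).
Its moment of inertia about the rotation axis (parallel-axis theorem): I_hole = (1/2)mr² + md² = (1/2)(0.078686)(0.17)² + (0.078686)(0.113)² = 0.0021418 kg·m².
Treating the hole as negative mass, I = I₀ − I_hole = 0.1149 − 0.0021418 = 0.11276 kg·m².

0.113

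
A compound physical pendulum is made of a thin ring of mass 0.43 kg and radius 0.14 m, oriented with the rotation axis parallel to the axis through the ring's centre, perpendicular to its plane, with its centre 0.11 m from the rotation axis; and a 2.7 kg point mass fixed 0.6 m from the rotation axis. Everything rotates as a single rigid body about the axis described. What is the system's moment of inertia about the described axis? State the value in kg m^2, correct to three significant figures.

0.986

Thin ring: I_cm = MR² = (0.43)(0.14)² = 0.008428 kg m^2; centre at d = 0.11 m, so the parallel axis theorem gives I = 0.008428 + (0.43)(0.11)² = 0.013631 kg m^2.
Point mass: I_cm = 0; centre at d = 0.6 m, so the parallel axis theorem gives I = 0 + (2.7)(0.6)² = 0.972 kg m^2.
Total I = 0.013631 + 0.972 = 0.98563 kg m^2.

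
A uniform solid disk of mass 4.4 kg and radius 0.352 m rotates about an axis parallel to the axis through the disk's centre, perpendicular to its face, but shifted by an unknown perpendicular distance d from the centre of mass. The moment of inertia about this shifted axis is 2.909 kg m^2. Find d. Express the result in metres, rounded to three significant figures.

About the centre-of-mass axis, I_cm = (1/2)MR² = (1/2)(4.4)(0.352)² = 0.27259 kg m^2.
Parallel axis theorem: I = I_cm + Md², so Md² = 2.909 − 0.27259 = 2.6364 kg m^2.
d = √(2.6364 / 4.4) = 0.77407 m.

0.774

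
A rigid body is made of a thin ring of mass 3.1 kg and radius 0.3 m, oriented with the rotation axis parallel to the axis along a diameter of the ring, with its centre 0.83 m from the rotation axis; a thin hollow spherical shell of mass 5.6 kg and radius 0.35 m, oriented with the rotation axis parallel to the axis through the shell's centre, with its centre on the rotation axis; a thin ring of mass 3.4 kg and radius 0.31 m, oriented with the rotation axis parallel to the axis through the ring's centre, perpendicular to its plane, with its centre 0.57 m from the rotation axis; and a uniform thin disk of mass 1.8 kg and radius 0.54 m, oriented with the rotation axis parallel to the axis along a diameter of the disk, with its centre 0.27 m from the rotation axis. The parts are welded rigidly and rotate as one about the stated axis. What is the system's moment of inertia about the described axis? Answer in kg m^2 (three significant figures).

4.43

Thin ring: I_cm = (1/2)MR² = (1/2)(3.1)(0.3)² = 0.1395 kg m^2; centre at d = 0.83 m, so the parallel axis theorem gives I = 0.1395 + (3.1)(0.83)² = 2.2751 kg m^2.
Spherical shell: I_cm = (2/3)MR² = (2/3)(5.6)(0.35)² = 0.45733 kg m^2; axis through the centre, so I = 0.45733 kg m^2.
Thin ring: I_cm = MR² = (3.4)(0.31)² = 0.32674 kg m^2; centre at d = 0.57 m, so the parallel axis theorem gives I = 0.32674 + (3.4)(0.57)² = 1.4314 kg m^2.
Thin disk: I_cm = (1/4)MR² = (1/4)(1.8)(0.54)² = 0.13122 kg m^2; centre at d = 0.27 m, so the parallel axis theorem gives I = 0.13122 + (1.8)(0.27)² = 0.26244 kg m^2.
Total I = 2.2751 + 0.45733 + 1.4314 + 0.26244 = 4.4263 kg m^2.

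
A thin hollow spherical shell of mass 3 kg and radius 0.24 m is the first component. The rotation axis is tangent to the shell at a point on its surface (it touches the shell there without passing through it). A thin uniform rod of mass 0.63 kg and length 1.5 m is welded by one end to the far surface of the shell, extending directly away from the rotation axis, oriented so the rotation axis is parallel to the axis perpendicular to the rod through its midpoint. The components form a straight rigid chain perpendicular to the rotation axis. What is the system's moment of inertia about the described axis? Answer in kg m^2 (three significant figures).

Spherical shell: I_cm = (2/3)MR² = (2/3)(3)(0.24)² = 0.1152 kg m^2; centre at d = 0.24 m, so the parallel axis theorem gives I = 0.1152 + (3)(0.24)² = 0.288 kg m^2.
Thin rod: I_cm = (1/12)ML² = (1/12)(0.63)(1.5)² = 0.11812 kg m^2; centre at d = 0.24 + 0.24 + 0.75 = 1.23 m, so the parallel axis theorem gives I = 0.11812 + (0.63)(1.23)² = 1.0713 kg m^2.
Total I = 0.288 + 1.0713 = 1.3593 kg m^2.

1.36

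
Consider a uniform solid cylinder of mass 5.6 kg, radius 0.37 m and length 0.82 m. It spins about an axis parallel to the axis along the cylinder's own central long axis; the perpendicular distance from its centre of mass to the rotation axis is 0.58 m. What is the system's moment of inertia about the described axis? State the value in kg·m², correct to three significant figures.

2.27

I_cm = (1/2)MR² = (1/2)(5.6)(0.37)² = 0.38332 kg·m²; centre at d = 0.58 m, so I = I_cm + Md² gives I = 0.38332 + (5.6)(0.58)² = 2.2672 kg·m².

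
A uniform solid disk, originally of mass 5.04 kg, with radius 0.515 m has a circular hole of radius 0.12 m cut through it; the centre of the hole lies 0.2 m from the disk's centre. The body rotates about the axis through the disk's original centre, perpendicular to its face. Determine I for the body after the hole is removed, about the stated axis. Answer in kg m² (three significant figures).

Unpierced body about its centre: I₀ = (1/2)MR² = (1/2)(5.04)(0.515)² = 0.66837 kg m².
The removed disk has mass m = M·(r/R)² = (5.04)(0.12/0.515)² = 0.27364 kg (same uniform areal density).
Its moment of inertia about the rotation axis (parallel-axis theorem): I_hole = (1/2)mr² + md² = (1/2)(0.27364)(0.12)² + (0.27364)(0.2)² = 0.012916 kg m².
Treating the hole as negative mass, I = I₀ − I_hole = 0.66837 − 0.012916 = 0.65545 kg m².

0.655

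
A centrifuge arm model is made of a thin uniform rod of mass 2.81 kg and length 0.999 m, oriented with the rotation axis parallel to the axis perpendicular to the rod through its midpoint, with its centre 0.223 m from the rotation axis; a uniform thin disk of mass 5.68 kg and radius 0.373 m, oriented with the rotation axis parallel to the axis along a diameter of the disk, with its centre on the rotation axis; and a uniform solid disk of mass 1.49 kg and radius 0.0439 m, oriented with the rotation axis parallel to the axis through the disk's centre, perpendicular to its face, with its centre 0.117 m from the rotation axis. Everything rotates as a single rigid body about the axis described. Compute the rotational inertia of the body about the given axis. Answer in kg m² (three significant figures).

0.593

Thin rod: I_cm = (1/12)ML² = (1/12)(2.81)(0.999)² = 0.2337 kg m²; centre at d = 0.223 m, so I = I_cm + Md² gives I = 0.2337 + (2.81)(0.223)² = 0.37344 kg m².
Thin disk: I_cm = (1/4)MR² = (1/4)(5.68)(0.373)² = 0.19756 kg m²; axis through the centre, so I = 0.19756 kg m².
Solid disk: I_cm = (1/2)MR² = (1/2)(1.49)(0.0439)² = 0.0014358 kg m²; centre at d = 0.117 m, so I = I_cm + Md² gives I = 0.0014358 + (1.49)(0.117)² = 0.021832 kg m².
Total I = 0.37344 + 0.19756 + 0.021832 = 0.59283 kg m².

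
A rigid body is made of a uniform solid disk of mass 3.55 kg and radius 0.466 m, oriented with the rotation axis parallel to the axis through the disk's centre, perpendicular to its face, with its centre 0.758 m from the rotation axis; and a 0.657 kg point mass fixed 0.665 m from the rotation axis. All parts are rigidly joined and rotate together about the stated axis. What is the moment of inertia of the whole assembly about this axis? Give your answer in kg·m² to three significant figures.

Solid disk: I_cm = (1/2)MR² = (1/2)(3.55)(0.466)² = 0.38545 kg·m²; centre at d = 0.758 m, so I = I_cm + Md² gives I = 0.38545 + (3.55)(0.758)² = 2.4252 kg·m².
Point mass: I_cm = 0; centre at d = 0.665 m, so I = I_cm + Md² gives I = 0 + (0.657)(0.665)² = 0.29054 kg·m².
Total I = 2.4252 + 0.29054 = 2.7157 kg·m².

2.72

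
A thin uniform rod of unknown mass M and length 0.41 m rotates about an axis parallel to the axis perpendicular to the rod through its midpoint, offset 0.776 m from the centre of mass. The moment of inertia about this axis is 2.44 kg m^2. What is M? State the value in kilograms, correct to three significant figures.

I = I_cm + Md² = (1/12)ML² + Md² = M·[0.0833333·(0.41)² + (0.776)²] = M·0.61618.
So M = 2.44 / 0.61618 = 3.9599 kg.

3.96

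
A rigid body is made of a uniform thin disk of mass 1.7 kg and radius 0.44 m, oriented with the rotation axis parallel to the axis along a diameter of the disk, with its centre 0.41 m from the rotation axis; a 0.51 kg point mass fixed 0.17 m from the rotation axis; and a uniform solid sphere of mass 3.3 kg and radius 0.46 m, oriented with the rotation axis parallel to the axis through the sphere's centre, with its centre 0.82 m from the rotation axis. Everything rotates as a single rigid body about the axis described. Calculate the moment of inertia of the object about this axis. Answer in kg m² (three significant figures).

Thin disk: I_cm = (1/4)MR² = (1/4)(1.7)(0.44)² = 0.08228 kg m²; centre at d = 0.41 m, so the parallel axis theorem gives I = 0.08228 + (1.7)(0.41)² = 0.36805 kg m².
Point mass: I_cm = 0; centre at d = 0.17 m, so the parallel axis theorem gives I = 0 + (0.51)(0.17)² = 0.014739 kg m².
Solid sphere: I_cm = (2/5)MR² = (2/5)(3.3)(0.46)² = 0.27931 kg m²; centre at d = 0.82 m, so the parallel axis theorem gives I = 0.27931 + (3.3)(0.82)² = 2.4982 kg m².
Total I = 0.36805 + 0.014739 + 2.4982 = 2.881 kg m².

2.88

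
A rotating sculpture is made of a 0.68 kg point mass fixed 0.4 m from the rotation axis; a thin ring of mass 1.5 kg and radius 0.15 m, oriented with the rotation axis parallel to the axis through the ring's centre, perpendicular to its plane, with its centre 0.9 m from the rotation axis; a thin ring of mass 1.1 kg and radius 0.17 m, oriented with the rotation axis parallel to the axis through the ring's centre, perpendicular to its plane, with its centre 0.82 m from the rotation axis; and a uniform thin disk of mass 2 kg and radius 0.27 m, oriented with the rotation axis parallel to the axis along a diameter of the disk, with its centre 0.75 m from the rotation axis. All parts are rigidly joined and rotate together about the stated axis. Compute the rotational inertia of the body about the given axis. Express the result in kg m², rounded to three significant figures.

Point mass: I_cm = 0; centre at d = 0.4 m, so I = I_cm + Md² gives I = 0 + (0.68)(0.4)² = 0.1088 kg m².
Thin ring: I_cm = MR² = (1.5)(0.15)² = 0.03375 kg m²; centre at d = 0.9 m, so I = I_cm + Md² gives I = 0.03375 + (1.5)(0.9)² = 1.2488 kg m².
Thin ring: I_cm = MR² = (1.1)(0.17)² = 0.03179 kg m²; centre at d = 0.82 m, so I = I_cm + Md² gives I = 0.03179 + (1.1)(0.82)² = 0.77143 kg m².
Thin disk: I_cm = (1/4)MR² = (1/4)(2)(0.27)² = 0.03645 kg m²; centre at d = 0.75 m, so I = I_cm + Md² gives I = 0.03645 + (2)(0.75)² = 1.1615 kg m².
Total I = 0.1088 + 1.2488 + 0.77143 + 1.1615 = 3.2904 kg m².

3.29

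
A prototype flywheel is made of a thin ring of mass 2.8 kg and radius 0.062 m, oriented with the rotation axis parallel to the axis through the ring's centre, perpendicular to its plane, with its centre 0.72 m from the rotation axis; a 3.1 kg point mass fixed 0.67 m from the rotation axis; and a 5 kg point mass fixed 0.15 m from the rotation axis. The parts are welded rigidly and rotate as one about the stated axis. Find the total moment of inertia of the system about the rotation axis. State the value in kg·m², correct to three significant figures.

2.97

Thin ring: I_cm = MR² = (2.8)(0.062)² = 0.010763 kg·m²; centre at d = 0.72 m, so the parallel axis theorem gives I = 0.010763 + (2.8)(0.72)² = 1.4623 kg·m².
Point mass: I_cm = 0; centre at d = 0.67 m, so the parallel axis theorem gives I = 0 + (3.1)(0.67)² = 1.3916 kg·m².
Point mass: I_cm = 0; centre at d = 0.15 m, so the parallel axis theorem gives I = 0 + (5)(0.15)² = 0.1125 kg·m².
Total I = 1.4623 + 1.3916 + 0.1125 = 2.9664 kg·m².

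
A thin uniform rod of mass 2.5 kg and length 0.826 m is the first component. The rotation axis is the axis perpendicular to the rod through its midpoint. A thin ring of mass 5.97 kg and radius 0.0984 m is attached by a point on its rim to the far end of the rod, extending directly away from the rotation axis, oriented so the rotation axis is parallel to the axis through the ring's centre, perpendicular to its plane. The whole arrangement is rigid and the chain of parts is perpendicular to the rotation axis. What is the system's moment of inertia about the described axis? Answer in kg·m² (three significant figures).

Thin rod: I_cm = (1/12)ML² = (1/12)(2.5)(0.826)² = 0.14214 kg·m²; axis through the centre, so I = 0.14214 kg·m².
Thin ring: I_cm = MR² = (5.97)(0.0984)² = 0.057805 kg·m²; centre at d = 0.413 + 0.0984 = 0.5114 m, so I = I_cm + Md² gives I = 0.057805 + (5.97)(0.5114)² = 1.6191 kg·m².
Total I = 0.14214 + 1.6191 = 1.7613 kg·m².

1.76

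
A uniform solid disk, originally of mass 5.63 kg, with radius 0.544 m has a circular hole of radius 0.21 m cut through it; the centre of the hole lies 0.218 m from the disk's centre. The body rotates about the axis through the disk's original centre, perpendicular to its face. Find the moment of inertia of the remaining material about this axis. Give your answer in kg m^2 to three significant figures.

Unpierced body about its centre: I₀ = (1/2)MR² = (1/2)(5.63)(0.544)² = 0.83306 kg m^2.
The removed disk has mass m = M·(r/R)² = (5.63)(0.21/0.544)² = 0.83898 kg (same uniform areal density).
Its moment of inertia about the rotation axis (parallel-axis theorem): I_hole = (1/2)mr² + md² = (1/2)(0.83898)(0.21)² + (0.83898)(0.218)² = 0.058371 kg m^2.
Treating the hole as negative mass, I = I₀ − I_hole = 0.83306 − 0.058371 = 0.77469 kg m^2.

0.775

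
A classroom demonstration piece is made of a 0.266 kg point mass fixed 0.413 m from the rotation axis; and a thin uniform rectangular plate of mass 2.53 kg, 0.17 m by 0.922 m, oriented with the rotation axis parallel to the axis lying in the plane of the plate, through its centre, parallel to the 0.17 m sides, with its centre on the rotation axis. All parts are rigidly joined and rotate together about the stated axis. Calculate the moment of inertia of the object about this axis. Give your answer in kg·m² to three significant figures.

0.225

Point mass: I_cm = 0; centre at d = 0.413 m, so I = I_cm + Md² gives I = 0 + (0.266)(0.413)² = 0.045371 kg·m².
Rectangular plate: I_cm = (1/12)Mb² = (1/12)(2.53)(0.922)² = 0.17923 kg·m²; axis through the centre, so I = 0.17923 kg·m².
Total I = 0.045371 + 0.17923 = 0.2246 kg·m².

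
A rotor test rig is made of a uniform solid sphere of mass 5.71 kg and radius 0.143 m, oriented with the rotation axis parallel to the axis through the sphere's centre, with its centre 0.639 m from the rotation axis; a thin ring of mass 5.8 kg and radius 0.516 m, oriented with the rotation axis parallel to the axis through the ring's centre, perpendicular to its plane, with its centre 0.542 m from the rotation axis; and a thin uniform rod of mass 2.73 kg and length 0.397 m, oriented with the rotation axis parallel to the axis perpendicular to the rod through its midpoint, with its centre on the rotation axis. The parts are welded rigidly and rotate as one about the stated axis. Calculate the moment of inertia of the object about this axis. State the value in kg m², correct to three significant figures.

5.66

Solid sphere: I_cm = (2/5)MR² = (2/5)(5.71)(0.143)² = 0.046706 kg m²; centre at d = 0.639 m, so I = I_cm + Md² gives I = 0.046706 + (5.71)(0.639)² = 2.3782 kg m².
Thin ring: I_cm = MR² = (5.8)(0.516)² = 1.5443 kg m²; centre at d = 0.542 m, so I = I_cm + Md² gives I = 1.5443 + (5.8)(0.542)² = 3.2481 kg m².
Thin rod: I_cm = (1/12)ML² = (1/12)(2.73)(0.397)² = 0.035856 kg m²; axis through the centre, so I = 0.035856 kg m².
Total I = 2.3782 + 3.2481 + 0.035856 = 5.6622 kg m².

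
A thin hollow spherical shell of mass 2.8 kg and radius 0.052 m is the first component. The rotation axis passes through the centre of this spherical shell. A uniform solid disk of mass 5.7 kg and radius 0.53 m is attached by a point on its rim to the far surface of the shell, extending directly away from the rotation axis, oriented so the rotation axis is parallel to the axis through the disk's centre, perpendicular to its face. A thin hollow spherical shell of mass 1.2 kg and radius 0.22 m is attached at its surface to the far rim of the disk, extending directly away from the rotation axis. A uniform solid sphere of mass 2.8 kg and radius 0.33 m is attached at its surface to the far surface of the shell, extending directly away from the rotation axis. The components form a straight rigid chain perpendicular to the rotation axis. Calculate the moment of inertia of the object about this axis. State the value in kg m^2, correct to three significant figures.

14.9

Spherical shell: I_cm = (2/3)MR² = (2/3)(2.8)(0.052)² = 0.0050475 kg m^2; axis through the centre, so I = 0.0050475 kg m^2.
Solid disk: I_cm = (1/2)MR² = (1/2)(5.7)(0.53)² = 0.80057 kg m^2; centre at d = 0.052 + 0.53 = 0.582 m, so I = I_cm + Md² gives I = 0.80057 + (5.7)(0.582)² = 2.7313 kg m^2.
Spherical shell: I_cm = (2/3)MR² = (2/3)(1.2)(0.22)² = 0.03872 kg m^2; centre at d = 0.052 + 0.53 + 0.53 + 0.22 = 1.332 m, so I = I_cm + Md² gives I = 0.03872 + (1.2)(1.332)² = 2.1678 kg m^2.
Solid sphere: I_cm = (2/5)MR² = (2/5)(2.8)(0.33)² = 0.12197 kg m^2; centre at d = 0.052 + 0.53 + 0.53 + 0.22 + 0.22 + 0.33 = 1.882 m, so I = I_cm + Md² gives I = 0.12197 + (2.8)(1.882)² = 10.039 kg m^2.
Total I = 0.0050475 + 2.7313 + 2.1678 + 10.039 = 14.943 kg m^2.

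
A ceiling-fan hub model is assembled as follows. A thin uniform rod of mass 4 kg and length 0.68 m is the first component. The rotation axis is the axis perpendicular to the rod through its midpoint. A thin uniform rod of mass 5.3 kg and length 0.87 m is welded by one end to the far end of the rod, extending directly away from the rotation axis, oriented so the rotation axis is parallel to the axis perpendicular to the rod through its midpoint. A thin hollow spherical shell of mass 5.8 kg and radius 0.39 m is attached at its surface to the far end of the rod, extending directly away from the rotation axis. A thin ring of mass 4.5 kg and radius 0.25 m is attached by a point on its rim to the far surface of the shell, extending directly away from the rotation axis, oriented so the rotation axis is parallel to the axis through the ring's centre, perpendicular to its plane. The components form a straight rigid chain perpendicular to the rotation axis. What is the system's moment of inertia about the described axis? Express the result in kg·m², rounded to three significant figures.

Thin rod: I_cm = (1/12)ML² = (1/12)(4)(0.68)² = 0.15413 kg·m²; axis through the centre, so I = 0.15413 kg·m².
Thin rod: I_cm = (1/12)ML² = (1/12)(5.3)(0.87)² = 0.3343 kg·m²; centre at d = 0.34 + 0.435 = 0.775 m, so the parallel axis theorem gives I = 0.3343 + (5.3)(0.775)² = 3.5176 kg·m².
Spherical shell: I_cm = (2/3)MR² = (2/3)(5.8)(0.39)² = 0.58812 kg·m²; centre at d = 0.34 + 0.435 + 0.435 + 0.39 = 1.6 m, so the parallel axis theorem gives I = 0.58812 + (5.8)(1.6)² = 15.436 kg·m².
Thin ring: I_cm = MR² = (4.5)(0.25)² = 0.28125 kg·m²; centre at d = 0.34 + 0.435 + 0.435 + 0.39 + 0.39 + 0.25 = 2.24 m, so the parallel axis theorem gives I = 0.28125 + (4.5)(2.24)² = 22.86 kg·m².
Total I = 0.15413 + 3.5176 + 15.436 + 22.86 = 41.968 kg·m².

42.0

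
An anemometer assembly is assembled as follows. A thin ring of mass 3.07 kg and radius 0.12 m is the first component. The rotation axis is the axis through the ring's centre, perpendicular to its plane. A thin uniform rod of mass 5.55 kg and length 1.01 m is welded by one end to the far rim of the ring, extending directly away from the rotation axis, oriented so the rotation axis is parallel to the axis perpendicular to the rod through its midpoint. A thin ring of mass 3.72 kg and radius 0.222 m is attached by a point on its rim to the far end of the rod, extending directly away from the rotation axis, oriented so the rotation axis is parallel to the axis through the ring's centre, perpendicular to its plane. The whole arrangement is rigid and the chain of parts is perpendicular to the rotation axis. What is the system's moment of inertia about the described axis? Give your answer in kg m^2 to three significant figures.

Thin ring: I_cm = MR² = (3.07)(0.12)² = 0.044208 kg m^2; axis through the centre, so I = 0.044208 kg m^2.
Thin rod: I_cm = (1/12)ML² = (1/12)(5.55)(1.01)² = 0.4718 kg m^2; centre at d = 0.12 + 0.505 = 0.625 m, so I = I_cm + Md² gives I = 0.4718 + (5.55)(0.625)² = 2.6398 kg m^2.
Thin ring: I_cm = MR² = (3.72)(0.222)² = 0.18334 kg m^2; centre at d = 0.12 + 0.505 + 0.505 + 0.222 = 1.352 m, so I = I_cm + Md² gives I = 0.18334 + (3.72)(1.352)² = 6.9831 kg m^2.
Total I = 0.044208 + 2.6398 + 6.9831 = 9.6671 kg m^2.

9.67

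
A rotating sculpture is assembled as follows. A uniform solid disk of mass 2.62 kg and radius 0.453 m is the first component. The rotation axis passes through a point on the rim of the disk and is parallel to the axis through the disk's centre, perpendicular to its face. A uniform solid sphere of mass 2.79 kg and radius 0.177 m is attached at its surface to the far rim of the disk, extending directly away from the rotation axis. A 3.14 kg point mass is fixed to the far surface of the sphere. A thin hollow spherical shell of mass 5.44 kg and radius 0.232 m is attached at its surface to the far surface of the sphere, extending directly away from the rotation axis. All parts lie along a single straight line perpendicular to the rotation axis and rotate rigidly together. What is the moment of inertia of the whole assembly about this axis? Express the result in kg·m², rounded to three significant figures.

21.4

Solid disk: I_cm = (1/2)MR² = (1/2)(2.62)(0.453)² = 0.26882 kg·m²; centre at d = 0.453 m, so I = I_cm + Md² gives I = 0.26882 + (2.62)(0.453)² = 0.80647 kg·m².
Solid sphere: I_cm = (2/5)MR² = (2/5)(2.79)(0.177)² = 0.034963 kg·m²; centre at d = 0.453 + 0.453 + 0.177 = 1.083 m, so I = I_cm + Md² gives I = 0.034963 + (2.79)(1.083)² = 3.3073 kg·m².
Point mass: I_cm = 0; centre at d = 0.453 + 0.453 + 0.177 + 0.177 = 1.26 m, so I = I_cm + Md² gives I = 0 + (3.14)(1.26)² = 4.9851 kg·m².
Spherical shell: I_cm = (2/3)MR² = (2/3)(5.44)(0.232)² = 0.1952 kg·m²; centre at d = 0.453 + 0.453 + 0.177 + 0.177 + 0.232 = 1.492 m, so I = I_cm + Md² gives I = 0.1952 + (5.44)(1.492)² = 12.305 kg·m².
Total I = 0.80647 + 3.3073 + 4.9851 + 12.305 = 21.404 kg·m².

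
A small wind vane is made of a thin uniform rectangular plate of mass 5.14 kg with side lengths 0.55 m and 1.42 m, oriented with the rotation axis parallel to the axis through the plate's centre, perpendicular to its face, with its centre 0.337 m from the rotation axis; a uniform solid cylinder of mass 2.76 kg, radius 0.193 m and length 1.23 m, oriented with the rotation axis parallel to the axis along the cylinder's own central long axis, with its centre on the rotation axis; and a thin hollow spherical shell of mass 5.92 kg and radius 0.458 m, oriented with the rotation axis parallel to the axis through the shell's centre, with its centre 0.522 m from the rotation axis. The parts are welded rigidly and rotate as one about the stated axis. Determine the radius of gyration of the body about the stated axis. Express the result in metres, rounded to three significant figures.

0.543

Rectangular plate: I_cm = (1/12)M(a²+b²) = (1/12)(5.14)[(0.55)² + (1.42)²] = 0.99326 kg m^2; centre at d = 0.337 m, so the parallel axis theorem gives I = 0.99326 + (5.14)(0.337)² = 1.577 kg m^2.
Solid cylinder: I_cm = (1/2)MR² = (1/2)(2.76)(0.193)² = 0.051404 kg m^2; axis through the centre, so I = 0.051404 kg m^2.
Spherical shell: I_cm = (2/3)MR² = (2/3)(5.92)(0.458)² = 0.82787 kg m^2; centre at d = 0.522 m, so the parallel axis theorem gives I = 0.82787 + (5.92)(0.522)² = 2.441 kg m^2.
Total I = 4.0694 kg m^2; total mass M = 13.82 kg.
k = √(I/M) = √(4.0694/13.82) = 0.54264 m.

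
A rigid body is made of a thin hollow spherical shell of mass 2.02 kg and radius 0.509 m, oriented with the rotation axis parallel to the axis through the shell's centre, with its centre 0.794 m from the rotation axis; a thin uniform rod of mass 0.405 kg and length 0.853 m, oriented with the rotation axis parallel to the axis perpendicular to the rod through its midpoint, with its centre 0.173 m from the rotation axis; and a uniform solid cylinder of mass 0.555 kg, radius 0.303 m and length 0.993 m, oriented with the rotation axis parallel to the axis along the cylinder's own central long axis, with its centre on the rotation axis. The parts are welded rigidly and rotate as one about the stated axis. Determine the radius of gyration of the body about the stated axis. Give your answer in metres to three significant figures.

0.752

Spherical shell: I_cm = (2/3)MR² = (2/3)(2.02)(0.509)² = 0.3489 kg m^2; centre at d = 0.794 m, so the parallel axis theorem gives I = 0.3489 + (2.02)(0.794)² = 1.6224 kg m^2.
Thin rod: I_cm = (1/12)ML² = (1/12)(0.405)(0.853)² = 0.024557 kg m^2; centre at d = 0.173 m, so the parallel axis theorem gives I = 0.024557 + (0.405)(0.173)² = 0.036678 kg m^2.
Solid cylinder: I_cm = (1/2)MR² = (1/2)(0.555)(0.303)² = 0.025477 kg m^2; axis through the centre, so I = 0.025477 kg m^2.
Total I = 1.6845 kg m^2; total mass M = 2.98 kg.
k = √(I/M) = √(1.6845/2.98) = 0.75185 m.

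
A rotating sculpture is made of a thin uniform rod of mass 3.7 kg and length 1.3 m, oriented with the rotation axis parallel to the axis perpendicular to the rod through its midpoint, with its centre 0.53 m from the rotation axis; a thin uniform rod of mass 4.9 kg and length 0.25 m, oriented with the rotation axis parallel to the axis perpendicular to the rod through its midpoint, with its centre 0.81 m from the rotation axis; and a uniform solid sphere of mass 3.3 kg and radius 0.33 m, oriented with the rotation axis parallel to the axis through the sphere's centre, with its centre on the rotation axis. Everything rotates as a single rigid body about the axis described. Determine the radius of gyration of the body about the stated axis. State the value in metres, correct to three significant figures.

0.645

Thin rod: I_cm = (1/12)ML² = (1/12)(3.7)(1.3)² = 0.52108 kg m^2; centre at d = 0.53 m, so I = I_cm + Md² gives I = 0.52108 + (3.7)(0.53)² = 1.5604 kg m^2.
Thin rod: I_cm = (1/12)ML² = (1/12)(4.9)(0.25)² = 0.025521 kg m^2; centre at d = 0.81 m, so I = I_cm + Md² gives I = 0.025521 + (4.9)(0.81)² = 3.2404 kg m^2.
Solid sphere: I_cm = (2/5)MR² = (2/5)(3.3)(0.33)² = 0.14375 kg m^2; axis through the centre, so I = 0.14375 kg m^2.
Total I = 4.9446 kg m^2; total mass M = 11.9 kg.
k = √(I/M) = √(4.9446/11.9) = 0.6446 m.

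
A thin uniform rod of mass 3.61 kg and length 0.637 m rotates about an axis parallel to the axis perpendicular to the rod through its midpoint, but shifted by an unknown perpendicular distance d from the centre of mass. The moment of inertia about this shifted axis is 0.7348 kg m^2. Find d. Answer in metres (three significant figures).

0.412

About the centre-of-mass axis, I_cm = (1/12)ML² = (1/12)(3.61)(0.637)² = 0.12207 kg m^2.
Parallel axis theorem: I = I_cm + Md², so Md² = 0.7348 − 0.12207 = 0.61273 kg m^2.
d = √(0.61273 / 3.61) = 0.41198 m.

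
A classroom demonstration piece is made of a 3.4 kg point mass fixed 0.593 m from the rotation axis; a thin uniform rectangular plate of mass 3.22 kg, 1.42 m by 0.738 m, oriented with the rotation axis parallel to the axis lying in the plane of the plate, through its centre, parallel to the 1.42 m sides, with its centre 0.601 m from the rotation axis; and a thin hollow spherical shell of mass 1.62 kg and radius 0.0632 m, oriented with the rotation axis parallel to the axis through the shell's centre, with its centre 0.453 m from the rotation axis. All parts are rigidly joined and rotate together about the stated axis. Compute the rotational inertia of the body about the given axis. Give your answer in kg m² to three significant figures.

Point mass: I_cm = 0; centre at d = 0.593 m, so the parallel axis theorem gives I = 0 + (3.4)(0.593)² = 1.1956 kg m².
Rectangular plate: I_cm = (1/12)Mb² = (1/12)(3.22)(0.738)² = 0.14615 kg m²; centre at d = 0.601 m, so the parallel axis theorem gives I = 0.14615 + (3.22)(0.601)² = 1.3092 kg m².
Spherical shell: I_cm = (2/3)MR² = (2/3)(1.62)(0.0632)² = 0.0043138 kg m²; centre at d = 0.453 m, so the parallel axis theorem gives I = 0.0043138 + (1.62)(0.453)² = 0.33675 kg m².
Total I = 1.1956 + 1.3092 + 0.33675 = 2.8416 kg m².

2.84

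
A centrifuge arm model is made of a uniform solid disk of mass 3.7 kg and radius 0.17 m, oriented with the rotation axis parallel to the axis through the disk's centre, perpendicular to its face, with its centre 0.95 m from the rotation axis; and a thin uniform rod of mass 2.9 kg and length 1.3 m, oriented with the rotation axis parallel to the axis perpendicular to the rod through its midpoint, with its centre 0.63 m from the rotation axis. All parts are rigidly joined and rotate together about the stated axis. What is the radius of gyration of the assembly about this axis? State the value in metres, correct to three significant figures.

Solid disk: I_cm = (1/2)MR² = (1/2)(3.7)(0.17)² = 0.053465 kg m²; centre at d = 0.95 m, so I = I_cm + Md² gives I = 0.053465 + (3.7)(0.95)² = 3.3927 kg m².
Thin rod: I_cm = (1/12)ML² = (1/12)(2.9)(1.3)² = 0.40842 kg m²; centre at d = 0.63 m, so I = I_cm + Md² gives I = 0.40842 + (2.9)(0.63)² = 1.5594 kg m².
Total I = 4.9521 kg m²; total mass M = 6.6 kg.
k = √(I/M) = √(4.9521/6.6) = 0.86621 m.

0.866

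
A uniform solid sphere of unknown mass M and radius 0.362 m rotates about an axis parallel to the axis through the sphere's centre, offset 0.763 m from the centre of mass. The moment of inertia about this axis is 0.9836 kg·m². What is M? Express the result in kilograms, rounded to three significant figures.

1.55

I = I_cm + Md² = (2/5)MR² + Md² = M·[0.4·(0.362)² + (0.763)²] = M·0.63459.
So M = 0.9836 / 0.63459 = 1.55 kg.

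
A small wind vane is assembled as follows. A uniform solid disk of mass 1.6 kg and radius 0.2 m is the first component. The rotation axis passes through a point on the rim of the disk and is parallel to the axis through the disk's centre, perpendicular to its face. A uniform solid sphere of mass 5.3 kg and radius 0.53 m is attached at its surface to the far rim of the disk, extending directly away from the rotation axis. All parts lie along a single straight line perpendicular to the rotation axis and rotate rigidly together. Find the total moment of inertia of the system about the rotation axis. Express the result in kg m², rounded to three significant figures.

5.28

Solid disk: I_cm = (1/2)MR² = (1/2)(1.6)(0.2)² = 0.032 kg m²; centre at d = 0.2 m, so I = I_cm + Md² gives I = 0.032 + (1.6)(0.2)² = 0.096 kg m².
Solid sphere: I_cm = (2/5)MR² = (2/5)(5.3)(0.53)² = 0.59551 kg m²; centre at d = 0.2 + 0.2 + 0.53 = 0.93 m, so I = I_cm + Md² gives I = 0.59551 + (5.3)(0.93)² = 5.1795 kg m².
Total I = 0.096 + 5.1795 = 5.2755 kg m².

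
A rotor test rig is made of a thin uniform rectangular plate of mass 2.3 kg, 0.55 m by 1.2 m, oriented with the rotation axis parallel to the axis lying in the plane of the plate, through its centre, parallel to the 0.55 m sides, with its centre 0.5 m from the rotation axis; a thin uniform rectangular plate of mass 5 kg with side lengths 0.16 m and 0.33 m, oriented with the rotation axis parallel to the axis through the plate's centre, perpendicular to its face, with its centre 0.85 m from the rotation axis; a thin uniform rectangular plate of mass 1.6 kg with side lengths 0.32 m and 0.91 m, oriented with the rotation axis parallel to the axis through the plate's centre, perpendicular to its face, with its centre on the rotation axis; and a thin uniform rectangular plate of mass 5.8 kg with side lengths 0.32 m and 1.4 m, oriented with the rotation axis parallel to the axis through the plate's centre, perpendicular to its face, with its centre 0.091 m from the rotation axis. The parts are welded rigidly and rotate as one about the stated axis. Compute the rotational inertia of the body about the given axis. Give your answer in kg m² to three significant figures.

Rectangular plate: I_cm = (1/12)Mb² = (1/12)(2.3)(1.2)² = 0.276 kg m²; centre at d = 0.5 m, so I = I_cm + Md² gives I = 0.276 + (2.3)(0.5)² = 0.851 kg m².
Rectangular plate: I_cm = (1/12)M(a²+b²) = (1/12)(5)[(0.16)² + (0.33)²] = 0.056042 kg m²; centre at d = 0.85 m, so I = I_cm + Md² gives I = 0.056042 + (5)(0.85)² = 3.6685 kg m².
Rectangular plate: I_cm = (1/12)M(a²+b²) = (1/12)(1.6)[(0.32)² + (0.91)²] = 0.12407 kg m²; axis through the centre, so I = 0.12407 kg m².
Rectangular plate: I_cm = (1/12)M(a²+b²) = (1/12)(5.8)[(0.32)² + (1.4)²] = 0.99683 kg m²; centre at d = 0.091 m, so I = I_cm + Md² gives I = 0.99683 + (5.8)(0.091)² = 1.0449 kg m².
Total I = 0.851 + 3.6685 + 0.12407 + 1.0449 = 5.6885 kg m².

5.69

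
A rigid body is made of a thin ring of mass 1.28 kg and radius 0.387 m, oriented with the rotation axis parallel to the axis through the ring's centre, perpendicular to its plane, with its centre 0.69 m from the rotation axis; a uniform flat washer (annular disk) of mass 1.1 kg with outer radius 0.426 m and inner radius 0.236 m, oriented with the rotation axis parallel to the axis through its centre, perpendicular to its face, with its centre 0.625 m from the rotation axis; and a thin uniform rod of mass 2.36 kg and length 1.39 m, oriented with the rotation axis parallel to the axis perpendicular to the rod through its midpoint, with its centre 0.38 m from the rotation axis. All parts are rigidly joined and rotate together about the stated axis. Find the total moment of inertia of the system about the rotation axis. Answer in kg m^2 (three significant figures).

2.08

Thin ring: I_cm = MR² = (1.28)(0.387)² = 0.1917 kg m^2; centre at d = 0.69 m, so I = I_cm + Md² gives I = 0.1917 + (1.28)(0.69)² = 0.80111 kg m^2.
Annular disk: I_cm = (1/2)M(R²+r²) = (1/2)(1.1)[(0.426)² + (0.236)²] = 0.13044 kg m^2; centre at d = 0.625 m, so I = I_cm + Md² gives I = 0.13044 + (1.1)(0.625)² = 0.56013 kg m^2.
Thin rod: I_cm = (1/12)ML² = (1/12)(2.36)(1.39)² = 0.37998 kg m^2; centre at d = 0.38 m, so I = I_cm + Md² gives I = 0.37998 + (2.36)(0.38)² = 0.72076 kg m^2.
Total I = 0.80111 + 0.56013 + 0.72076 = 2.082 kg m^2.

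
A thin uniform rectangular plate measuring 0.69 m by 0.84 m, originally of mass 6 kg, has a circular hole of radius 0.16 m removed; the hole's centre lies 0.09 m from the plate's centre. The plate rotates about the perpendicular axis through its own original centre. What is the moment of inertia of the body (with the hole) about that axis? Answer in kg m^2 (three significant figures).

0.573

Unpierced body about its centre: I₀ = (1/12)M(a²+b²) = (1/12)(6)[(0.69)² + (0.84)²] = 0.59085 kg m^2.
The removed disk has mass m = M·πr²/(ab) = (6)·π(0.16)²/(0.69·0.84) = 0.83255 kg (same uniform areal density).
Its moment of inertia about the rotation axis (parallel-axis theorem): I_hole = (1/2)mr² + md² = (1/2)(0.83255)(0.16)² + (0.83255)(0.09)² = 0.0174 kg m^2.
Treating the hole as negative mass, I = I₀ − I_hole = 0.59085 − 0.0174 = 0.57345 kg m^2.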